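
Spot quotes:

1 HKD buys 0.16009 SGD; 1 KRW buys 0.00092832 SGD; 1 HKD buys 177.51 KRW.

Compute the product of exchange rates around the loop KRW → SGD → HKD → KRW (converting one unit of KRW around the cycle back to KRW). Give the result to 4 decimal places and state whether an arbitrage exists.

Around KRW → SGD → HKD → KRW: 1 × 0.00092832 ÷ 0.16009 × 177.51 = 1.029334
Product > 1; profitable direction is KRW → SGD → HKD → KRW.

1.0293 (arbitrage exists)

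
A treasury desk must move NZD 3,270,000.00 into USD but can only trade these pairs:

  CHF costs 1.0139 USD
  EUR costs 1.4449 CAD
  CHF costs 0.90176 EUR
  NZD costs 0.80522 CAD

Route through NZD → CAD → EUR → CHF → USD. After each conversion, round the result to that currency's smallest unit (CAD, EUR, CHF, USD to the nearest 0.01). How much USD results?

NZD 3,270,000.00 × 0.80522 = CAD 2,633,069.40
CAD 2,633,069.40 ÷ 1.4449 = EUR 1,822,319.47
EUR 1,822,319.47 ÷ 0.90176 = CHF 2,020,847.53
CHF 2,020,847.53 × 1.0139 = USD 2,048,937.31

USD 2,048,937.31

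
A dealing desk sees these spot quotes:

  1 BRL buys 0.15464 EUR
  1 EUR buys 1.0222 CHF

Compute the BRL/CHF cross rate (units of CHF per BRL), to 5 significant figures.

BRL/CHF = 0.15807

1 BRL × 0.15464 = 0.15464 EUR
0.15464 EUR × 1.0222 = 0.158073 CHF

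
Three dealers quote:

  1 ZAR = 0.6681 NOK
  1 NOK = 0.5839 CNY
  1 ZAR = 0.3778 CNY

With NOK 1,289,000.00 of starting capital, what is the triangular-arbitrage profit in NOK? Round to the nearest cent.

Profitable loop is NOK → CNY → ZAR → NOK:
NOK 1,289,000.00 × 0.5839 = CNY 752,647.10
CNY 752,647.10 ÷ 0.3778 = ZAR 1,992,183.96
ZAR 1,992,183.96 × 0.6681 = NOK 1,330,978.10
Profit = NOK 1,330,978.10 − NOK 1,289,000.00

Profit: NOK 41,978.10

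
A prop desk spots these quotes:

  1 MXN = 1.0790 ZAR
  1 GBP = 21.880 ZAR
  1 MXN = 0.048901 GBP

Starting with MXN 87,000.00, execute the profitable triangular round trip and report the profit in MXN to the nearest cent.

Profitable loop is MXN → ZAR → GBP → MXN:
MXN 87,000.00 × 1.0790 = ZAR 93,873.00
ZAR 93,873.00 ÷ 21.880 = GBP 4,290.36
GBP 4,290.36 ÷ 0.048901 = MXN 87,735.56
Profit = MXN 87,735.56 − MXN 87,000.00

Profit: MXN 735.56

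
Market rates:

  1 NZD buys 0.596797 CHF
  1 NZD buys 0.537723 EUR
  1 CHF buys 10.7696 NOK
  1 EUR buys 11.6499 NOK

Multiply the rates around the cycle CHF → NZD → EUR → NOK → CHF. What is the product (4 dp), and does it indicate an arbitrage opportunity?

0.9747 (arbitrage exists)

Around CHF → NZD → EUR → NOK → CHF: 1 ÷ 0.596797 × 0.537723 × 11.6499 ÷ 10.7696 = 0.974663
Product < 1; profitable direction is CHF → NOK → EUR → NZD → CHF.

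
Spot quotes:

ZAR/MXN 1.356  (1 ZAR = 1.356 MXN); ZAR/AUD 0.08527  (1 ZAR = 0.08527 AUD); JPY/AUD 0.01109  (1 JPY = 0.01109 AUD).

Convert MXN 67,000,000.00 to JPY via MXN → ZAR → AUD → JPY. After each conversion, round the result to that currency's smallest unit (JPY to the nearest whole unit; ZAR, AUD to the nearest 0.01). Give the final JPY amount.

MXN 67,000,000.00 ÷ 1.356 = ZAR 49,410,029.50
ZAR 49,410,029.50 × 0.08527 = AUD 4,213,193.22
AUD 4,213,193.22 ÷ 0.01109 = JPY 379,909,217

JPY 379,909,217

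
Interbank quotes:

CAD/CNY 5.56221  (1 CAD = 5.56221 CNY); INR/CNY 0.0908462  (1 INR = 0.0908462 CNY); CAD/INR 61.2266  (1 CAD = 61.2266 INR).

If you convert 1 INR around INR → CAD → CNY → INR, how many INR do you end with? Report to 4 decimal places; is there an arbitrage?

Around INR → CAD → CNY → INR: 1 ÷ 61.2266 × 5.56221 ÷ 0.0908462 = 1.000001
Product ≈ 1 (deviation 0.000%, within rounding noise).

1.0000 (no arbitrage)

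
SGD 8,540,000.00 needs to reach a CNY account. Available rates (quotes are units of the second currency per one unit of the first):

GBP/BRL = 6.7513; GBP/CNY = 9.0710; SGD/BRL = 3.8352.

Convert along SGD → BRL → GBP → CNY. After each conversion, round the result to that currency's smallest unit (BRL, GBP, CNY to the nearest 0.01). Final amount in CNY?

CNY 44,006,177.68

SGD 8,540,000.00 × 3.8352 = BRL 32,752,608.00
BRL 32,752,608.00 ÷ 6.7513 = GBP 4,851,303.90
GBP 4,851,303.90 × 9.0710 = CNY 44,006,177.68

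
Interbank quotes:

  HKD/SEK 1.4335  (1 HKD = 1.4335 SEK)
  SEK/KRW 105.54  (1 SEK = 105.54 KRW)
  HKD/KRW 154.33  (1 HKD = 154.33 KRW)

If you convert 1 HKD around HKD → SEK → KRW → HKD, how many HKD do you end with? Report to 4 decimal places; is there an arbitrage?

0.9803 (arbitrage exists)

Around HKD → SEK → KRW → HKD: 1 × 1.4335 × 105.54 ÷ 154.33 = 0.980312
Product < 1; profitable direction is HKD → KRW → SEK → HKD.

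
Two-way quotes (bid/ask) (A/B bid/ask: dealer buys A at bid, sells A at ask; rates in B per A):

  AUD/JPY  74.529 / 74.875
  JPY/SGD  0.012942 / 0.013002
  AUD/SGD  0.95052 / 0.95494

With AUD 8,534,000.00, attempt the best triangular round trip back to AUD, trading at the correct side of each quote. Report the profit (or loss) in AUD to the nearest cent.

Net profit: AUD 85,920.15

Best loop AUD → JPY → SGD → AUD:
AUD 8,534,000.00 × 74.529 (sell AUD at bid) = JPY 636,030,486
JPY 636,030,486 × 0.012942 (sell JPY at bid) = SGD 8,231,506.55
SGD 8,231,506.55 ÷ 0.95494 (buy AUD at ask) = AUD 8,619,920.15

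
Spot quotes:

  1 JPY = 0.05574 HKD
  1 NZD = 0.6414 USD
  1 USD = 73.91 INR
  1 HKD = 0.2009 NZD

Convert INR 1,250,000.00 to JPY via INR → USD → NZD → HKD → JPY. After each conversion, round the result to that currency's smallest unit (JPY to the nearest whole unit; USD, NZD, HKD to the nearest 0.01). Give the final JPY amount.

JPY 2,354,675

INR 1,250,000.00 ÷ 73.91 = USD 16,912.46
USD 16,912.46 ÷ 0.6414 = NZD 26,368.04
NZD 26,368.04 ÷ 0.2009 = HKD 131,249.58
HKD 131,249.58 ÷ 0.05574 = JPY 2,354,675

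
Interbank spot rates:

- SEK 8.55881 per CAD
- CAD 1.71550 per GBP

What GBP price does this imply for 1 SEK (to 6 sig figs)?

SEK/GBP = 0.0681076

1 SEK ÷ 8.55881 = 0.116839 CAD
0.116839 CAD ÷ 1.71550 = 0.0681076 GBP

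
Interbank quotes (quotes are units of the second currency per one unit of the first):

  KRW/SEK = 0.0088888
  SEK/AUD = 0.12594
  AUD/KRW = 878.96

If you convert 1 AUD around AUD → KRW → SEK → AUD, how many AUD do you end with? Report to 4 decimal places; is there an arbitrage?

Around AUD → KRW → SEK → AUD: 1 × 878.96 × 0.0088888 × 0.12594 = 0.983957
Product < 1; profitable direction is AUD → SEK → KRW → AUD.

0.9840 (arbitrage exists)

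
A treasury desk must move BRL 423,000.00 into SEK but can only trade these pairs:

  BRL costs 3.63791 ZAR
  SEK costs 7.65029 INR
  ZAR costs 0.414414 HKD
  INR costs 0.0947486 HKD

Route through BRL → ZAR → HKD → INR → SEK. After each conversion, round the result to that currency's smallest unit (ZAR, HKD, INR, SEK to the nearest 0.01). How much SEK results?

SEK 879,783.95

BRL 423,000.00 × 3.63791 = ZAR 1,538,835.93
ZAR 1,538,835.93 × 0.414414 = HKD 637,715.15
HKD 637,715.15 ÷ 0.0947486 = INR 6,730,602.35
INR 6,730,602.35 ÷ 7.65029 = SEK 879,783.95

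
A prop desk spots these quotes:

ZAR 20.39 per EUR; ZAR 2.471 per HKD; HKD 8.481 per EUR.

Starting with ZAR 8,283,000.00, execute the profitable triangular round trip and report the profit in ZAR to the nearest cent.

Profitable loop is ZAR → EUR → HKD → ZAR:
ZAR 8,283,000.00 ÷ 20.39 = EUR 406,228.54
EUR 406,228.54 × 8.481 = HKD 3,445,224.28
HKD 3,445,224.28 × 2.471 = ZAR 8,513,149.19
Profit = ZAR 8,513,149.19 − ZAR 8,283,000.00

Profit: ZAR 230,149.19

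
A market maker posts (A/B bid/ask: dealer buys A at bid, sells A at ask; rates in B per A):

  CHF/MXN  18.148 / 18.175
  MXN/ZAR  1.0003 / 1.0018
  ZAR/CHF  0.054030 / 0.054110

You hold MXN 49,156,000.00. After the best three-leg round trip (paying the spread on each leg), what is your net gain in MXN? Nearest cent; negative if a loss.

Best loop MXN → CHF → ZAR → MXN:
MXN 49,156,000.00 ÷ 18.175 (buy CHF at ask) = CHF 2,704,594.22
CHF 2,704,594.22 ÷ 0.054110 (buy ZAR at ask) = ZAR 49,983,260.45
ZAR 49,983,260.45 ÷ 1.0018 (buy MXN at ask) = MXN 49,893,452.23

Net profit: MXN 737,452.23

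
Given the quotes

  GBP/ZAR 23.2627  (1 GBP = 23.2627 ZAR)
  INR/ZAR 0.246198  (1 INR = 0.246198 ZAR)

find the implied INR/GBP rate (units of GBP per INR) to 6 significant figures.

INR/GBP = 0.0105834

1 INR × 0.246198 = 0.246198 ZAR
0.246198 ZAR ÷ 23.2627 = 0.0105834 GBP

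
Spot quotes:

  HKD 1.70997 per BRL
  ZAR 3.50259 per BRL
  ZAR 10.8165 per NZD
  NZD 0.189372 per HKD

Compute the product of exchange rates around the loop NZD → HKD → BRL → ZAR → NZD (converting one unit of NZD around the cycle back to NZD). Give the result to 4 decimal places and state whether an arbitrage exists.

1.0000 (no arbitrage)

Around NZD → HKD → BRL → ZAR → NZD: 1 ÷ 0.189372 ÷ 1.70997 × 3.50259 ÷ 10.8165 = 0.999996
Product ≈ 1 (deviation 0.000%, within rounding noise).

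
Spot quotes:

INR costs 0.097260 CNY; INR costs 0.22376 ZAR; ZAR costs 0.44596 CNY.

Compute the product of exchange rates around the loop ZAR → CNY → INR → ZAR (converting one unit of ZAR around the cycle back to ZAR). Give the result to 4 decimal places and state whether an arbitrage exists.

Around ZAR → CNY → INR → ZAR: 1 × 0.44596 ÷ 0.097260 × 0.22376 = 1.025992
Product > 1; profitable direction is ZAR → CNY → INR → ZAR.

1.0260 (arbitrage exists)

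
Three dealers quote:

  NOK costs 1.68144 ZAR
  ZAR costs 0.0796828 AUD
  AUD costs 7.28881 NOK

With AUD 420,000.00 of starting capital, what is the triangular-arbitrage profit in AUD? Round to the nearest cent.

Profitable loop is AUD → ZAR → NOK → AUD:
AUD 420,000.00 ÷ 0.0796828 = ZAR 5,270,899.11
ZAR 5,270,899.11 ÷ 1.68144 = NOK 3,134,753.02
NOK 3,134,753.02 ÷ 7.28881 = AUD 430,077.48
Profit = AUD 430,077.48 − AUD 420,000.00

Profit: AUD 10,077.48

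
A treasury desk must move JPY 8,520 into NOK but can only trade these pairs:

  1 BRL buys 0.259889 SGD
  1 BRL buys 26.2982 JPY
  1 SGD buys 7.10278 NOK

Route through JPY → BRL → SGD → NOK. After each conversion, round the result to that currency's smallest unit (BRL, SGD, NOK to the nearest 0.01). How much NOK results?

JPY 8,520 ÷ 26.2982 = BRL 323.98
BRL 323.98 × 0.259889 = SGD 84.20
SGD 84.20 × 7.10278 = NOK 598.05

NOK 598.05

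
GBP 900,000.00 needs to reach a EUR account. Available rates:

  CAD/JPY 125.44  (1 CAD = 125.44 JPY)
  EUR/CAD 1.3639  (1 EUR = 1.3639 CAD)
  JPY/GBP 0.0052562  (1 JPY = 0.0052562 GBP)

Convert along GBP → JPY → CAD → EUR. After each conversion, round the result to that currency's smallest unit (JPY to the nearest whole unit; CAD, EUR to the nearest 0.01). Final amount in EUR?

GBP 900,000.00 ÷ 0.0052562 = JPY 171,226,361
JPY 171,226,361 ÷ 125.44 = CAD 1,365,006.07
CAD 1,365,006.07 ÷ 1.3639 = EUR 1,000,810.96

EUR 1,000,810.96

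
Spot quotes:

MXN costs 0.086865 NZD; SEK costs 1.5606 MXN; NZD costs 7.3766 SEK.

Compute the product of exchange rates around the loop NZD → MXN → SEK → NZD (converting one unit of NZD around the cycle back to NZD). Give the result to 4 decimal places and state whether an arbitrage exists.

1.0000 (no arbitrage)

Around NZD → MXN → SEK → NZD: 1 ÷ 0.086865 ÷ 1.5606 ÷ 7.3766 = 1.000017
Product ≈ 1 (deviation 0.002%, within rounding noise).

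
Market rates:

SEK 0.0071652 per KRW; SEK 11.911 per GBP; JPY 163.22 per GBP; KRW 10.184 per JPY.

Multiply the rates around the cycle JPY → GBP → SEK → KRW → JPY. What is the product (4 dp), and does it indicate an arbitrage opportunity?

1.0001 (no arbitrage)

Around JPY → GBP → SEK → KRW → JPY: 1 ÷ 163.22 × 11.911 ÷ 0.0071652 ÷ 10.184 = 1.000065
Product ≈ 1 (deviation 0.006%, within rounding noise).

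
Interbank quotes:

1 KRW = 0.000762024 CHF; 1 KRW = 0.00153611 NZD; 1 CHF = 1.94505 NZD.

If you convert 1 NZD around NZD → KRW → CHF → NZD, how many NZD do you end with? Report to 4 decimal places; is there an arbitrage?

Around NZD → KRW → CHF → NZD: 1 ÷ 0.00153611 × 0.000762024 × 1.94505 = 0.964888
Product < 1; profitable direction is NZD → CHF → KRW → NZD.

0.9649 (arbitrage exists)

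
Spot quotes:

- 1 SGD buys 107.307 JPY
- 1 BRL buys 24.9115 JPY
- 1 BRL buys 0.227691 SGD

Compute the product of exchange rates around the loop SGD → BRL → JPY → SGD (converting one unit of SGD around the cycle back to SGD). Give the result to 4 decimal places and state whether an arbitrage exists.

1.0196 (arbitrage exists)

Around SGD → BRL → JPY → SGD: 1 ÷ 0.227691 × 24.9115 ÷ 107.307 = 1.019591
Product > 1; profitable direction is SGD → BRL → JPY → SGD.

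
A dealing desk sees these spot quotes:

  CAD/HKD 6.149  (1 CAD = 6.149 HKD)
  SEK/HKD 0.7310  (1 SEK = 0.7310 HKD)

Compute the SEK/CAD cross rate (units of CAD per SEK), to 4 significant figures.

SEK/CAD = 0.1189

1 SEK × 0.7310 = 0.731 HKD
0.731 HKD ÷ 6.149 = 0.118881 CAD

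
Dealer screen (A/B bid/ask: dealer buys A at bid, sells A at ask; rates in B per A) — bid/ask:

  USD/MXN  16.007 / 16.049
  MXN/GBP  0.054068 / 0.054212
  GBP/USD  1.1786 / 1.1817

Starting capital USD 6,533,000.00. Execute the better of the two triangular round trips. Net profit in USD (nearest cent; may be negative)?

Net profit: USD 130,913.41

Best loop USD → MXN → GBP → USD:
USD 6,533,000.00 × 16.007 (sell USD at bid) = MXN 104,573,731.00
MXN 104,573,731.00 × 0.054068 (sell MXN at bid) = GBP 5,654,092.49
GBP 5,654,092.49 × 1.1786 (sell GBP at bid) = USD 6,663,913.41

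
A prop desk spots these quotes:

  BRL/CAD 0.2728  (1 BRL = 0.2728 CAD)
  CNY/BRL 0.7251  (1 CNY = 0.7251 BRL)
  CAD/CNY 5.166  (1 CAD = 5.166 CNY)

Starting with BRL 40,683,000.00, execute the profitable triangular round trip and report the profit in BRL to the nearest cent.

Profit: BRL 889,835.19

Profitable loop is BRL → CAD → CNY → BRL:
BRL 40,683,000.00 × 0.2728 = CAD 11,098,322.40
CAD 11,098,322.40 × 5.166 = CNY 57,333,933.52
CNY 57,333,933.52 × 0.7251 = BRL 41,572,835.19
Profit = BRL 41,572,835.19 − BRL 40,683,000.00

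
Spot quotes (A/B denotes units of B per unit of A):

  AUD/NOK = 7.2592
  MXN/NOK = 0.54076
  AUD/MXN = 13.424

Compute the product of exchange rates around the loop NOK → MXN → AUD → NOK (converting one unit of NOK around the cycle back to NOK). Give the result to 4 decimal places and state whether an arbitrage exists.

Around NOK → MXN → AUD → NOK: 1 ÷ 0.54076 ÷ 13.424 × 7.2592 = 1.000005
Product ≈ 1 (deviation 0.001%, within rounding noise).

1.0000 (no arbitrage)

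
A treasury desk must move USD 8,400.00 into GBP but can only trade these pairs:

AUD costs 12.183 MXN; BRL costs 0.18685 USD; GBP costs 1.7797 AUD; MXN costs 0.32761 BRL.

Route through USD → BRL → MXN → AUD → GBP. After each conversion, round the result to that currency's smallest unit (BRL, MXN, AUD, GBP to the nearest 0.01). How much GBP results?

GBP 6,328.90

USD 8,400.00 ÷ 0.18685 = BRL 44,955.85
BRL 44,955.85 ÷ 0.32761 = MXN 137,223.68
MXN 137,223.68 ÷ 12.183 = AUD 11,263.54
AUD 11,263.54 ÷ 1.7797 = GBP 6,328.90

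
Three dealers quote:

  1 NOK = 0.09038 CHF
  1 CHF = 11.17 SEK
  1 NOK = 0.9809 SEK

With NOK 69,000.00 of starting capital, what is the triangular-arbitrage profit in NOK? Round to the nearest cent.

Profitable loop is NOK → CHF → SEK → NOK:
NOK 69,000.00 × 0.09038 = CHF 6,236.22
CHF 6,236.22 × 11.17 = SEK 69,658.58
SEK 69,658.58 ÷ 0.9809 = NOK 71,014.96
Profit = NOK 71,014.96 − NOK 69,000.00

Profit: NOK 2,014.96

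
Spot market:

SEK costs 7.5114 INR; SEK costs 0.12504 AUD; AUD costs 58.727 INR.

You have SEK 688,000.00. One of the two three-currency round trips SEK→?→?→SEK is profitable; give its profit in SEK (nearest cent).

Profit: SEK 15,756.71

Profitable loop is SEK → INR → AUD → SEK:
SEK 688,000.00 × 7.5114 = INR 5,167,843.20
INR 5,167,843.20 ÷ 58.727 = AUD 87,997.74
AUD 87,997.74 ÷ 0.12504 = SEK 703,756.71
Profit = SEK 703,756.71 − SEK 688,000.00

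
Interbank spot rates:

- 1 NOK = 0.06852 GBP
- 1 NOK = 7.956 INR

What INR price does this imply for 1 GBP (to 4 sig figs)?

1 GBP ÷ 0.06852 = 14.5943 NOK
14.5943 NOK × 7.956 = 116.112 INR

GBP/INR = 116.1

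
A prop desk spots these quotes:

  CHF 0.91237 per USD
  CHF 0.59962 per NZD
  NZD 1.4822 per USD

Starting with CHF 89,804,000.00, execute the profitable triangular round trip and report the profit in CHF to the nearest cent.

Profitable loop is CHF → NZD → USD → CHF:
CHF 89,804,000.00 ÷ 0.59962 = NZD 149,768,186.52
NZD 149,768,186.52 ÷ 1.4822 = USD 101,044,519.31
USD 101,044,519.31 × 0.91237 = CHF 92,189,988.08
Profit = CHF 92,189,988.08 − CHF 89,804,000.00

Profit: CHF 2,385,988.08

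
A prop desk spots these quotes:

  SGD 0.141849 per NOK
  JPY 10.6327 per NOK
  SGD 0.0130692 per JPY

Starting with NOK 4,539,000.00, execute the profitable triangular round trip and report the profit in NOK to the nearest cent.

Profit: NOK 94,337.08

Profitable loop is NOK → SGD → JPY → NOK:
NOK 4,539,000.00 × 0.141849 = SGD 643,852.61
SGD 643,852.61 ÷ 0.0130692 = JPY 49,264,883
JPY 49,264,883 ÷ 10.6327 = NOK 4,633,337.08
Profit = NOK 4,633,337.08 − NOK 4,539,000.00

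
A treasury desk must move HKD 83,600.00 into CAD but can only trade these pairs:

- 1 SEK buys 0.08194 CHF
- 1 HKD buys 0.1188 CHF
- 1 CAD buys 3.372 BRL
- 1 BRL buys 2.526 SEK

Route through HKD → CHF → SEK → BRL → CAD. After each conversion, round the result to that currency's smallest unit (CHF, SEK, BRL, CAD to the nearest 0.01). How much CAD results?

HKD 83,600.00 × 0.1188 = CHF 9,931.68
CHF 9,931.68 ÷ 0.08194 = SEK 121,206.74
SEK 121,206.74 ÷ 2.526 = BRL 47,983.67
BRL 47,983.67 ÷ 3.372 = CAD 14,230.03

CAD 14,230.03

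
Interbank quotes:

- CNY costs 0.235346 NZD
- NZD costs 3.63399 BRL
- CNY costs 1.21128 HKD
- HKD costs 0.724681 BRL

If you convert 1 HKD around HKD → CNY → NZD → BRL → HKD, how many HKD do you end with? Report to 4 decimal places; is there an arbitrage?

Around HKD → CNY → NZD → BRL → HKD: 1 ÷ 1.21128 × 0.235346 × 3.63399 ÷ 0.724681 = 0.974314
Product < 1; profitable direction is HKD → BRL → NZD → CNY → HKD.

0.9743 (arbitrage exists)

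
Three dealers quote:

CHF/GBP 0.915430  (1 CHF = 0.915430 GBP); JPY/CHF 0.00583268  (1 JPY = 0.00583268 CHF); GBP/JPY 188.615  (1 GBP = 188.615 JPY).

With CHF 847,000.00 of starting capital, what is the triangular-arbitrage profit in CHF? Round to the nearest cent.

Profit: CHF 6,007.66

Profitable loop is CHF → GBP → JPY → CHF:
CHF 847,000.00 × 0.915430 = GBP 775,369.21
GBP 775,369.21 × 188.615 = JPY 146,246,264
JPY 146,246,264 × 0.00583268 = CHF 853,007.66
Profit = CHF 853,007.66 − CHF 847,000.00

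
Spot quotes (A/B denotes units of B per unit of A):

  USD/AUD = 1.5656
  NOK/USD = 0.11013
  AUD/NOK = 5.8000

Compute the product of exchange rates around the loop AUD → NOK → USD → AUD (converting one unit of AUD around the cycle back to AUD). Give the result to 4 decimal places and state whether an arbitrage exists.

1.0000 (no arbitrage)

Around AUD → NOK → USD → AUD: 1 × 5.8000 × 0.11013 × 1.5656 = 1.000033
Product ≈ 1 (deviation 0.003%, within rounding noise).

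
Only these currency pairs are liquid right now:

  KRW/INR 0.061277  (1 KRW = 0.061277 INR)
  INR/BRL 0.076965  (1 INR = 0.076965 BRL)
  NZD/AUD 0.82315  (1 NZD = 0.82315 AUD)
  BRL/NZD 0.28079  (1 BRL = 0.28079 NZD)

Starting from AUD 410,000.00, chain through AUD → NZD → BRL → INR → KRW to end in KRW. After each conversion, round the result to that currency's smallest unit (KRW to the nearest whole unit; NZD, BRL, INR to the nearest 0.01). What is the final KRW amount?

KRW 376,125,233

AUD 410,000.00 ÷ 0.82315 = NZD 498,086.62
NZD 498,086.62 ÷ 0.28079 = BRL 1,773,875.92
BRL 1,773,875.92 ÷ 0.076965 = INR 23,047,825.89
INR 23,047,825.89 ÷ 0.061277 = KRW 376,125,233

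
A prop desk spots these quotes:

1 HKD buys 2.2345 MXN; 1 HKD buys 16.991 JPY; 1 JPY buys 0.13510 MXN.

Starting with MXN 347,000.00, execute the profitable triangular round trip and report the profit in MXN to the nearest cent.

Profit: MXN 9,470.34

Profitable loop is MXN → HKD → JPY → MXN:
MXN 347,000.00 ÷ 2.2345 = HKD 155,292.01
HKD 155,292.01 × 16.991 = JPY 2,638,567
JPY 2,638,567 × 0.13510 = MXN 356,470.34
Profit = MXN 356,470.34 − MXN 347,000.00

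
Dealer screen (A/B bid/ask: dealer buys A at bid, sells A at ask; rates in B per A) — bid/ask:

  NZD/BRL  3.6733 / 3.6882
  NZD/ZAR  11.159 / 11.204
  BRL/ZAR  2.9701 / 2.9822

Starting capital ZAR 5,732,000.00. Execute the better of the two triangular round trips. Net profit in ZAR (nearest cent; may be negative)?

Best loop ZAR → BRL → NZD → ZAR:
ZAR 5,732,000.00 ÷ 2.9822 (buy BRL at ask) = BRL 1,922,070.95
BRL 1,922,070.95 ÷ 3.6882 (buy NZD at ask) = NZD 521,140.65
NZD 521,140.65 × 11.159 (sell NZD at bid) = ZAR 5,815,408.54

Net profit: ZAR 83,408.54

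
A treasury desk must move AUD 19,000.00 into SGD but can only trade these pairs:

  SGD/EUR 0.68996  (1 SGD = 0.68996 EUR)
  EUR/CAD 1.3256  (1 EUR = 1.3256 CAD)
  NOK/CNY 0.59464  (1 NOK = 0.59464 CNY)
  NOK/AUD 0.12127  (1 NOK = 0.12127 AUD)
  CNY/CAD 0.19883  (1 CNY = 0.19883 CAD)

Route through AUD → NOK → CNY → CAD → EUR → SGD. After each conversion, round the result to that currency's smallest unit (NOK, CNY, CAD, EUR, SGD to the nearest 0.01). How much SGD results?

AUD 19,000.00 ÷ 0.12127 = NOK 156,675.19
NOK 156,675.19 × 0.59464 = CNY 93,165.33
CNY 93,165.33 × 0.19883 = CAD 18,524.06
CAD 18,524.06 ÷ 1.3256 = EUR 13,974.09
EUR 13,974.09 ÷ 0.68996 = SGD 20,253.48

SGD 20,253.48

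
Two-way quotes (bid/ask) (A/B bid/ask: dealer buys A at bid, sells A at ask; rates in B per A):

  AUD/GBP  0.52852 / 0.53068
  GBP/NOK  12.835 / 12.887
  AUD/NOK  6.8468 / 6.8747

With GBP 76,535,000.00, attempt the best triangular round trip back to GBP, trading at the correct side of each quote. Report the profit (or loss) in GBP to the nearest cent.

Net profit: GBP 88,710.62

Best loop GBP → AUD → NOK → GBP:
GBP 76,535,000.00 ÷ 0.53068 (buy AUD at ask) = AUD 144,220,622.60
AUD 144,220,622.60 × 6.8468 (sell AUD at bid) = NOK 987,449,758.80
NOK 987,449,758.80 ÷ 12.887 (buy GBP at ask) = GBP 76,623,710.62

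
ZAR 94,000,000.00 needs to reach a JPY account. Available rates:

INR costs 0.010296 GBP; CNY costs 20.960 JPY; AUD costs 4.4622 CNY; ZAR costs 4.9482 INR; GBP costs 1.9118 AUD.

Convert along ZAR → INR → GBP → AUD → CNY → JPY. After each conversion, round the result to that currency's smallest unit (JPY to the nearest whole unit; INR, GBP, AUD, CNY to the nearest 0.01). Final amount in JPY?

ZAR 94,000,000.00 × 4.9482 = INR 465,130,800.00
INR 465,130,800.00 × 0.010296 = GBP 4,788,986.72
GBP 4,788,986.72 × 1.9118 = AUD 9,155,584.81
AUD 9,155,584.81 × 4.4622 = CNY 40,854,050.54
CNY 40,854,050.54 × 20.960 = JPY 856,300,899

JPY 856,300,899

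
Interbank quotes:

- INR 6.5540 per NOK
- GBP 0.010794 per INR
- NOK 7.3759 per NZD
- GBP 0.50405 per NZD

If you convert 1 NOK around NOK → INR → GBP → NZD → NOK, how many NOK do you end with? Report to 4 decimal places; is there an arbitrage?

1.0352 (arbitrage exists)

Around NOK → INR → GBP → NZD → NOK: 1 × 6.5540 × 0.010794 ÷ 0.50405 × 7.3759 = 1.035214
Product > 1; profitable direction is NOK → INR → GBP → NZD → NOK.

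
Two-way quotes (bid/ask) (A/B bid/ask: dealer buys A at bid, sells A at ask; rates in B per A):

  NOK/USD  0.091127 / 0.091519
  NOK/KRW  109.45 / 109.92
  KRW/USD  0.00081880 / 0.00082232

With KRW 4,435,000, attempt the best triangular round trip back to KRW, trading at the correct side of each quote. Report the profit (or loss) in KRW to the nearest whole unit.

Best loop KRW → NOK → USD → KRW:
KRW 4,435,000 ÷ 109.92 (buy NOK at ask) = NOK 40,347.53
NOK 40,347.53 × 0.091127 (sell NOK at bid) = USD 3,676.75
USD 3,676.75 ÷ 0.00082232 (buy KRW at ask) = KRW 4,471,190

Net profit: KRW 36,190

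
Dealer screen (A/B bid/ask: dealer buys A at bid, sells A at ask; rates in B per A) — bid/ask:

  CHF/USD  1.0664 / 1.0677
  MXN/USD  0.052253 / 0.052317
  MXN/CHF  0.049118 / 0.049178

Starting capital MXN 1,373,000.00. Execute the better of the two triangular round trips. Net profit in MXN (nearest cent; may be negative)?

Best loop MXN → CHF → USD → MXN:
MXN 1,373,000.00 × 0.049118 (sell MXN at bid) = CHF 67,439.01
CHF 67,439.01 × 1.0664 (sell CHF at bid) = USD 71,916.96
USD 71,916.96 ÷ 0.052317 (buy MXN at ask) = MXN 1,374,638.54

Net profit: MXN 1,638.54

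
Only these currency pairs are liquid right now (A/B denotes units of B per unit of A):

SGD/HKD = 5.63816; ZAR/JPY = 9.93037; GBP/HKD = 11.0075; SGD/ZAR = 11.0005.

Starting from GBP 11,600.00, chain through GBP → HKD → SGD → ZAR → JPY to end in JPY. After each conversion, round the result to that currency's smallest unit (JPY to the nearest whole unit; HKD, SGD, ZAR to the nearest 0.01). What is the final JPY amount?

GBP 11,600.00 × 11.0075 = HKD 127,687.00
HKD 127,687.00 ÷ 5.63816 = SGD 22,646.93
SGD 22,646.93 × 11.0005 = ZAR 249,127.55
ZAR 249,127.55 × 9.93037 = JPY 2,473,929

JPY 2,473,929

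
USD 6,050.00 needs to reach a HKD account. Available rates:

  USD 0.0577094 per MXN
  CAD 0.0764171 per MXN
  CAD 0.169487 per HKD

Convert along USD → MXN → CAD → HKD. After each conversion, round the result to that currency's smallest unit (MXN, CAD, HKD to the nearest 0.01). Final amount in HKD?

USD 6,050.00 ÷ 0.0577094 = MXN 104,835.61
MXN 104,835.61 × 0.0764171 = CAD 8,011.23
CAD 8,011.23 ÷ 0.169487 = HKD 47,267.52

HKD 47,267.52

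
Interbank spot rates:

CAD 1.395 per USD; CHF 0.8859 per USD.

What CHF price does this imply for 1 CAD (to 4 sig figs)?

1 CAD ÷ 1.395 = 0.716846 USD
0.716846 USD × 0.8859 = 0.635054 CHF

CAD/CHF = 0.6351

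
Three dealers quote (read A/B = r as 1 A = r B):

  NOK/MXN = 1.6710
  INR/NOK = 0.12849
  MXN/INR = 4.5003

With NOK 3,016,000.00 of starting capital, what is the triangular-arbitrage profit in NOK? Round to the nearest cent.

Profitable loop is NOK → INR → MXN → NOK:
NOK 3,016,000.00 ÷ 0.12849 = INR 23,472,643.79
INR 23,472,643.79 ÷ 4.5003 = MXN 5,215,795.34
MXN 5,215,795.34 ÷ 1.6710 = NOK 3,121,361.67
Profit = NOK 3,121,361.67 − NOK 3,016,000.00

Profit: NOK 105,361.67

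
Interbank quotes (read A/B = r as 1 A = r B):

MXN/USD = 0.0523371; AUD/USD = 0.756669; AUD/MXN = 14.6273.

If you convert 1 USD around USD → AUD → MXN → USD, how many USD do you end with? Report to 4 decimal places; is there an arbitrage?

1.0117 (arbitrage exists)

Around USD → AUD → MXN → USD: 1 ÷ 0.756669 × 14.6273 × 0.0523371 = 1.011738
Product > 1; profitable direction is USD → AUD → MXN → USD.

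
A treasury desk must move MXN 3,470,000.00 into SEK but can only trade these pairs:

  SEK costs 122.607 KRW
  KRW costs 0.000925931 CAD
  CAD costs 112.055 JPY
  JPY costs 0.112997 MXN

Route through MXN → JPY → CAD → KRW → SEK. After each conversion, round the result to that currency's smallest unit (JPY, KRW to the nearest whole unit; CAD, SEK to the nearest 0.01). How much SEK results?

SEK 2,414,000.95

MXN 3,470,000.00 ÷ 0.112997 = JPY 30,708,780
JPY 30,708,780 ÷ 112.055 = CAD 274,050.96
CAD 274,050.96 ÷ 0.000925931 = KRW 295,973,415
KRW 295,973,415 ÷ 122.607 = SEK 2,414,000.95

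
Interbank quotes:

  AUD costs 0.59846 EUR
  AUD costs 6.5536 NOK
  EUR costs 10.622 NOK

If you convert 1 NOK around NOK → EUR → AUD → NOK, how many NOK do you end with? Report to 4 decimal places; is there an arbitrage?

1.0310 (arbitrage exists)

Around NOK → EUR → AUD → NOK: 1 ÷ 10.622 ÷ 0.59846 × 6.5536 = 1.030952
Product > 1; profitable direction is NOK → EUR → AUD → NOK.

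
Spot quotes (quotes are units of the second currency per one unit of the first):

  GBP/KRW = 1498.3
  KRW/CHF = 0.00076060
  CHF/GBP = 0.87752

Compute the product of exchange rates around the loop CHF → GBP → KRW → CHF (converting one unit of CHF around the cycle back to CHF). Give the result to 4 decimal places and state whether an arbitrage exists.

Around CHF → GBP → KRW → CHF: 1 × 0.87752 × 1498.3 × 0.00076060 = 1.000028
Product ≈ 1 (deviation 0.003%, within rounding noise).

1.0000 (no arbitrage)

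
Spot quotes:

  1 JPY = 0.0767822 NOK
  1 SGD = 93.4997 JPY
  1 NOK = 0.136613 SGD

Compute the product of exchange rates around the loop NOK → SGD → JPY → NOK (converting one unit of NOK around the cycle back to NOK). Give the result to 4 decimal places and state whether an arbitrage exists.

Around NOK → SGD → JPY → NOK: 1 × 0.136613 × 93.4997 × 0.0767822 = 0.980760
Product < 1; profitable direction is NOK → JPY → SGD → NOK.

0.9808 (arbitrage exists)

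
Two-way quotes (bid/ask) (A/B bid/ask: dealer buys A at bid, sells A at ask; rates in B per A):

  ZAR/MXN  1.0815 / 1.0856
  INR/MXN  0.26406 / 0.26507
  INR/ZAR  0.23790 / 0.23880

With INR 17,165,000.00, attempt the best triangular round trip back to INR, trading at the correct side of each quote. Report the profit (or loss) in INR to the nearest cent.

Best loop INR → MXN → ZAR → INR:
INR 17,165,000.00 × 0.26406 (sell INR at bid) = MXN 4,532,589.90
MXN 4,532,589.90 ÷ 1.0856 (buy ZAR at ask) = ZAR 4,175,193.35
ZAR 4,175,193.35 ÷ 0.23880 (buy INR at ask) = INR 17,484,059.25

Net profit: INR 319,059.25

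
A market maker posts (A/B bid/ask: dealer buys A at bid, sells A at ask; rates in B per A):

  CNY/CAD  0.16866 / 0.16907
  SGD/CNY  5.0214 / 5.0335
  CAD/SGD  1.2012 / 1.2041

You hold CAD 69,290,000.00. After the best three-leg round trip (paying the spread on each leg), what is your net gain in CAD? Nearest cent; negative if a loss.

Best loop CAD → SGD → CNY → CAD:
CAD 69,290,000.00 × 1.2012 (sell CAD at bid) = SGD 83,231,148.00
SGD 83,231,148.00 × 5.0214 (sell SGD at bid) = CNY 417,936,886.57
CNY 417,936,886.57 × 0.16866 (sell CNY at bid) = CAD 70,489,235.29

Net profit: CAD 1,199,235.29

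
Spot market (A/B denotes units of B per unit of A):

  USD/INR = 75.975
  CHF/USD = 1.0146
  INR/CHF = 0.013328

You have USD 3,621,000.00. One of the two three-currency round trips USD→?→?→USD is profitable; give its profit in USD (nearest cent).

Profit: USD 99,138.22

Profitable loop is USD → INR → CHF → USD:
USD 3,621,000.00 × 75.975 = INR 275,105,475.00
INR 275,105,475.00 × 0.013328 = CHF 3,666,605.77
CHF 3,666,605.77 × 1.0146 = USD 3,720,138.22
Profit = USD 3,720,138.22 − USD 3,621,000.00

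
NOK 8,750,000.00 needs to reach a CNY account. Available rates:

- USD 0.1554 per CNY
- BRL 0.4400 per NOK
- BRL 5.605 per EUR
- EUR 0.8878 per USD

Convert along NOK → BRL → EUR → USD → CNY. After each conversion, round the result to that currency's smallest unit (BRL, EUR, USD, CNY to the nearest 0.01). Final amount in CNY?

NOK 8,750,000.00 × 0.4400 = BRL 3,850,000.00
BRL 3,850,000.00 ÷ 5.605 = EUR 686,886.71
EUR 686,886.71 ÷ 0.8878 = USD 773,695.33
USD 773,695.33 ÷ 0.1554 = CNY 4,978,734.43

CNY 4,978,734.43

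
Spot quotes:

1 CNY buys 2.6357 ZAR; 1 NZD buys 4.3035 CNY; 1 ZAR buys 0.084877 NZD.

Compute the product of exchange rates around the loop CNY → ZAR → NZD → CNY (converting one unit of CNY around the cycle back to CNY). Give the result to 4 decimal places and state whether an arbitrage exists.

0.9627 (arbitrage exists)

Around CNY → ZAR → NZD → CNY: 1 × 2.6357 × 0.084877 × 4.3035 = 0.962737
Product < 1; profitable direction is CNY → NZD → ZAR → CNY.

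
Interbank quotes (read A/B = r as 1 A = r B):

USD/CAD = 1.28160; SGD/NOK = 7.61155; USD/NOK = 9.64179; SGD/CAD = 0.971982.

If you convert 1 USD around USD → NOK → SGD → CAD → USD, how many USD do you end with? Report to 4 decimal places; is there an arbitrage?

0.9607 (arbitrage exists)

Around USD → NOK → SGD → CAD → USD: 1 × 9.64179 ÷ 7.61155 × 0.971982 ÷ 1.28160 = 0.960706
Product < 1; profitable direction is USD → CAD → SGD → NOK → USD.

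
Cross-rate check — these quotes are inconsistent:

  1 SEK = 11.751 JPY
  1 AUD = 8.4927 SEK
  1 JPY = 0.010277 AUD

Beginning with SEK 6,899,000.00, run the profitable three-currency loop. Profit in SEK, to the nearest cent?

Profitable loop is SEK → JPY → AUD → SEK:
SEK 6,899,000.00 × 11.751 = JPY 81,070,149
JPY 81,070,149 × 0.010277 = AUD 833,157.92
AUD 833,157.92 × 8.4927 = SEK 7,075,760.28
Profit = SEK 7,075,760.28 − SEK 6,899,000.00

Profit: SEK 176,760.28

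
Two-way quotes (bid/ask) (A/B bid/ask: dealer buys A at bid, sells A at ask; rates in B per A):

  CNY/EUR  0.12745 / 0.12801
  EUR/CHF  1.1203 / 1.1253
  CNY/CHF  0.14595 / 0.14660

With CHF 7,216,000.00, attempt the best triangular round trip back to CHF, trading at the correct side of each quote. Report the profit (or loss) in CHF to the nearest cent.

Net profit: CHF 95,195.68

Best loop CHF → EUR → CNY → CHF:
CHF 7,216,000.00 ÷ 1.1253 (buy EUR at ask) = EUR 6,412,512.22
EUR 6,412,512.22 ÷ 0.12801 (buy CNY at ask) = CNY 50,093,838.13
CNY 50,093,838.13 × 0.14595 (sell CNY at bid) = CHF 7,311,195.68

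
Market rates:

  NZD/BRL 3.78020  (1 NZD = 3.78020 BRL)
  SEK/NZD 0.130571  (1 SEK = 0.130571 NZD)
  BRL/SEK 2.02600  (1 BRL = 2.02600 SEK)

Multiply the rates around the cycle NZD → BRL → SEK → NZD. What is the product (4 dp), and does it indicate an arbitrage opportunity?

Around NZD → BRL → SEK → NZD: 1 × 3.78020 × 2.02600 × 0.130571 = 1.000002
Product ≈ 1 (deviation 0.000%, within rounding noise).

1.0000 (no arbitrage)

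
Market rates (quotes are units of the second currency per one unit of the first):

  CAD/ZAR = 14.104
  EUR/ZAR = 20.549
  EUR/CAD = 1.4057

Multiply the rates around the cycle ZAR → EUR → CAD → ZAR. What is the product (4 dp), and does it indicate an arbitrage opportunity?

0.9648 (arbitrage exists)

Around ZAR → EUR → CAD → ZAR: 1 ÷ 20.549 × 1.4057 × 14.104 = 0.964815
Product < 1; profitable direction is ZAR → CAD → EUR → ZAR.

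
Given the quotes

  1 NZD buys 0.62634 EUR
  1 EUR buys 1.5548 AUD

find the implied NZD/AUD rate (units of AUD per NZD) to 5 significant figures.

1 NZD × 0.62634 = 0.62634 EUR
0.62634 EUR × 1.5548 = 0.973833 AUD

NZD/AUD = 0.97383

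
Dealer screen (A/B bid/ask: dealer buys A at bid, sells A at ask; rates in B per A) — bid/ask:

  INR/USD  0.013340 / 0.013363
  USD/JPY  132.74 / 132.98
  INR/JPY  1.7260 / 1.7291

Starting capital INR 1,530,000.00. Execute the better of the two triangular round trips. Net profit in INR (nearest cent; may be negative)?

Best loop INR → USD → JPY → INR:
INR 1,530,000.00 × 0.013340 (sell INR at bid) = USD 20,410.20
USD 20,410.20 × 132.74 (sell USD at bid) = JPY 2,709,250
JPY 2,709,250 ÷ 1.7291 (buy INR at ask) = INR 1,566,855.56

Net profit: INR 36,855.56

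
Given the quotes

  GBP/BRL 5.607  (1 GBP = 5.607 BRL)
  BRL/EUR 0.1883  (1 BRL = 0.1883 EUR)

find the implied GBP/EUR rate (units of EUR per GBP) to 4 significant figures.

1 GBP × 5.607 = 5.607 BRL
5.607 BRL × 0.1883 = 1.0558 EUR

GBP/EUR = 1.056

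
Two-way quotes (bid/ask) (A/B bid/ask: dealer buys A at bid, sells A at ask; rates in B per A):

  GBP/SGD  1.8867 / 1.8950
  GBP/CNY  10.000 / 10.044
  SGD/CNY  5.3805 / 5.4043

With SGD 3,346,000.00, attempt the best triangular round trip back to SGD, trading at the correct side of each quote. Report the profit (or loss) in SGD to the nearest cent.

Net profit: SGD 35,775.07

Best loop SGD → CNY → GBP → SGD:
SGD 3,346,000.00 × 5.3805 (sell SGD at bid) = CNY 18,003,153.00
CNY 18,003,153.00 ÷ 10.044 (buy GBP at ask) = GBP 1,792,428.61
GBP 1,792,428.61 × 1.8867 (sell GBP at bid) = SGD 3,381,775.07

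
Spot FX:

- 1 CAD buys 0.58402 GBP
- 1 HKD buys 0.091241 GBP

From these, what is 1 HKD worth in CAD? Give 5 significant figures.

HKD/CAD = 0.15623

1 HKD × 0.091241 = 0.091241 GBP
0.091241 GBP ÷ 0.58402 = 0.156229 CAD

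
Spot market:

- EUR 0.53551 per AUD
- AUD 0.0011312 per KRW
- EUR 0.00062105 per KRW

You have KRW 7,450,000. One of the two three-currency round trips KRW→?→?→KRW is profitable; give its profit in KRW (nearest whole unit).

Profit: KRW 187,933

Profitable loop is KRW → EUR → AUD → KRW:
KRW 7,450,000 × 0.00062105 = EUR 4,626.82
EUR 4,626.82 ÷ 0.53551 = AUD 8,640.03
AUD 8,640.03 ÷ 0.0011312 = KRW 7,637,933
Profit = KRW 7,637,933 − KRW 7,450,000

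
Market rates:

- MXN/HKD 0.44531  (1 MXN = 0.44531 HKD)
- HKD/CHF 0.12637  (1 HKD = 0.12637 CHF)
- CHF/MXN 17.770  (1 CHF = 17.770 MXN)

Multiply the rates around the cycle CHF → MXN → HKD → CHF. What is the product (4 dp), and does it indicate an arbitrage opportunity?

1.0000 (no arbitrage)

Around CHF → MXN → HKD → CHF: 1 × 17.770 × 0.44531 × 0.12637 = 0.999986
Product ≈ 1 (deviation 0.001%, within rounding noise).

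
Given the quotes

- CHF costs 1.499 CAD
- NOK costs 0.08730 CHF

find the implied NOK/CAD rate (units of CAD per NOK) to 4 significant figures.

NOK/CAD = 0.1309

1 NOK × 0.08730 = 0.0873 CHF
0.0873 CHF × 1.499 = 0.130863 CAD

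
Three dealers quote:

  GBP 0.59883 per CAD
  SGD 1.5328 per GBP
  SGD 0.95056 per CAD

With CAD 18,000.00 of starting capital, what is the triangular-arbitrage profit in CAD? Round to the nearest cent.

Profitable loop is CAD → SGD → GBP → CAD:
CAD 18,000.00 × 0.95056 = SGD 17,110.08
SGD 17,110.08 ÷ 1.5328 = GBP 11,162.63
GBP 11,162.63 ÷ 0.59883 = CAD 18,640.73
Profit = CAD 18,640.73 − CAD 18,000.00

Profit: CAD 640.73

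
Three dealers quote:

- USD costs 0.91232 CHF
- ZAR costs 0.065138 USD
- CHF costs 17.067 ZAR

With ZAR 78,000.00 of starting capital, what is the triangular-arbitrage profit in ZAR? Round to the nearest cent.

Profit: ZAR 1,110.37

Profitable loop is ZAR → USD → CHF → ZAR:
ZAR 78,000.00 × 0.065138 = USD 5,080.76
USD 5,080.76 × 0.91232 = CHF 4,635.28
CHF 4,635.28 × 17.067 = ZAR 79,110.37
Profit = ZAR 79,110.37 − ZAR 78,000.00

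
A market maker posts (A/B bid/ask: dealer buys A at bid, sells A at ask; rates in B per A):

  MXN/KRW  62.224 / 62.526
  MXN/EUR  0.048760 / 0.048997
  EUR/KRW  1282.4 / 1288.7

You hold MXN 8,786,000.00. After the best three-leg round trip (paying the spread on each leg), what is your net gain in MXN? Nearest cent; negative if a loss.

Net profit: MXN 537.34

Best loop MXN → EUR → KRW → MXN:
MXN 8,786,000.00 × 0.048760 (sell MXN at bid) = EUR 428,405.36
EUR 428,405.36 × 1282.4 (sell EUR at bid) = KRW 549,387,034
KRW 549,387,034 ÷ 62.526 (buy MXN at ask) = MXN 8,786,537.34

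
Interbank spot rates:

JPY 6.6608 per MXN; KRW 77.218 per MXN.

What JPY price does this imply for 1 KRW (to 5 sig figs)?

1 KRW ÷ 77.218 = 0.0129503 MXN
0.0129503 MXN × 6.6608 = 0.0862597 JPY

KRW/JPY = 0.086260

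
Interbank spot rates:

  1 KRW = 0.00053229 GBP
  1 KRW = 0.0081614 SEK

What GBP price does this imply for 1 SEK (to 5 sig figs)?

SEK/GBP = 0.065220

1 SEK ÷ 0.0081614 = 122.528 KRW
122.528 KRW × 0.00053229 = 0.0652204 GBP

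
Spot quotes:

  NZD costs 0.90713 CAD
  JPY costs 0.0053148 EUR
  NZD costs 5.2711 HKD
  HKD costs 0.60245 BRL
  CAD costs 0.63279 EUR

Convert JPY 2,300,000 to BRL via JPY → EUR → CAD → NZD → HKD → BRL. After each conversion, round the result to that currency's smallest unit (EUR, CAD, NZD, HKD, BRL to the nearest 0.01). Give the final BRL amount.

BRL 67,625.09

JPY 2,300,000 × 0.0053148 = EUR 12,224.04
EUR 12,224.04 ÷ 0.63279 = CAD 19,317.69
CAD 19,317.69 ÷ 0.90713 = NZD 21,295.39
NZD 21,295.39 × 5.2711 = HKD 112,250.13
HKD 112,250.13 × 0.60245 = BRL 67,625.09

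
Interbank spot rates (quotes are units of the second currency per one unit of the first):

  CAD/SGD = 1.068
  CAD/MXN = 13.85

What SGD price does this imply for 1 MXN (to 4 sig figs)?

1 MXN ÷ 13.85 = 0.0722022 CAD
0.0722022 CAD × 1.068 = 0.0771119 SGD

MXN/SGD = 0.07711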